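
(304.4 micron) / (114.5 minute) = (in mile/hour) 9.912e-08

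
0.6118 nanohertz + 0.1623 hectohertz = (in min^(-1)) 973.8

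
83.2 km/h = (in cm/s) 2311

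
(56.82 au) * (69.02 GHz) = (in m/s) 5.867e+23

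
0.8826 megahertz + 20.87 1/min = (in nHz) 8.826e+14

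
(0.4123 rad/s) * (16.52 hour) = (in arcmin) 8.429e+07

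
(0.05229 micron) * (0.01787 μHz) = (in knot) 1.816e-15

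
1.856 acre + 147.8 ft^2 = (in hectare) 0.7525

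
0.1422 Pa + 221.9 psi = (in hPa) 1.53e+04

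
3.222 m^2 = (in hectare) 0.0003222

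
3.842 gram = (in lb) 0.00847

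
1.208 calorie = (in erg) 5.054e+07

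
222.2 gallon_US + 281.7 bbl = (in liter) 4.563e+04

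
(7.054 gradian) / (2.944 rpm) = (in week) 5.943e-07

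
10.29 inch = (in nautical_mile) 0.0001411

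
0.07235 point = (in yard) 2.791e-05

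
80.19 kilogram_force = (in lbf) 176.8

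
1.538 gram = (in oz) 0.05425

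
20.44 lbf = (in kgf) 9.271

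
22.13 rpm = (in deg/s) 132.8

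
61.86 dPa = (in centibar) 0.006186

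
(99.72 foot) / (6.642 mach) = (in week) 2.222e-08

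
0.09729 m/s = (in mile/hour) 0.2176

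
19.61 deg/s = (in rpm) 3.268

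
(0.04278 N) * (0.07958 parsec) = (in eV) 6.557e+32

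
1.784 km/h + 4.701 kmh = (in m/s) 1.801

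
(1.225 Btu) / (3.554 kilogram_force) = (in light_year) 3.92e-15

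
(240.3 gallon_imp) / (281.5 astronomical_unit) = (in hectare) 2.594e-18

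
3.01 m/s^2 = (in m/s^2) 3.01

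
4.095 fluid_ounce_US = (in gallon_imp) 0.02664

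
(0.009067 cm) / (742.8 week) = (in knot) 3.923e-13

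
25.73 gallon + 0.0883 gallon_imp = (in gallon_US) 25.84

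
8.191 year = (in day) 2990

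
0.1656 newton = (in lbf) 0.03723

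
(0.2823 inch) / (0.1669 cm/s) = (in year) 1.362e-07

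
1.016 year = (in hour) 8900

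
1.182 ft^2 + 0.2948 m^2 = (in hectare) 4.046e-05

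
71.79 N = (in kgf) 7.321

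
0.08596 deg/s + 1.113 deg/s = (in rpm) 0.1998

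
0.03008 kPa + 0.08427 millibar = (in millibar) 0.3851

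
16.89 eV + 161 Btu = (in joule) 1.699e+05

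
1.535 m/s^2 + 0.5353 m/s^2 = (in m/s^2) 2.07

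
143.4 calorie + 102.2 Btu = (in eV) 6.767e+23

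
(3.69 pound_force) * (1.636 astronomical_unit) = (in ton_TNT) 960.1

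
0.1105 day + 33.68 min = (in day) 0.1339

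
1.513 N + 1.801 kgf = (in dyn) 1.917e+06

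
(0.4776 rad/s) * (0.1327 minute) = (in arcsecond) 7.844e+05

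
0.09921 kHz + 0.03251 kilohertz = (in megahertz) 0.0001317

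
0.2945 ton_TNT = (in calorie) 2.945e+08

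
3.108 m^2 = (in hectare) 0.0003108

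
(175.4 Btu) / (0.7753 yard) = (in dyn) 2.61e+10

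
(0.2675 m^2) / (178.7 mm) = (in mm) 1497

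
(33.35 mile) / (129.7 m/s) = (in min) 6.897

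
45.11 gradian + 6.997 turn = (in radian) 44.67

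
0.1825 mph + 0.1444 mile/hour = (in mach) 0.0004292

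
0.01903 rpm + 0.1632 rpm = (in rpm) 0.1822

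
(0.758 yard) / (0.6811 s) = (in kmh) 3.664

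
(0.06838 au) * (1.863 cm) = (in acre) 4.709e+04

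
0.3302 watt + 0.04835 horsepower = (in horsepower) 0.04879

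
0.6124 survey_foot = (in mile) 0.000116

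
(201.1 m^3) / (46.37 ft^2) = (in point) 1.323e+05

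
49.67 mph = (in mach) 0.06521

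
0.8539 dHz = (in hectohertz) 0.0008539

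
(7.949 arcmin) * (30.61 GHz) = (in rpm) 6.759e+08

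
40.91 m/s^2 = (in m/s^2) 40.91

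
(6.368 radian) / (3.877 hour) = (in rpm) 0.004357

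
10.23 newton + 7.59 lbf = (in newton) 43.99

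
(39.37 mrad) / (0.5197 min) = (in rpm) 0.01206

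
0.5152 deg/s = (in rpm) 0.08587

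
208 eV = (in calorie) 7.965e-18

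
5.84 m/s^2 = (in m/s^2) 5.84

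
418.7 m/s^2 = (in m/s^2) 418.7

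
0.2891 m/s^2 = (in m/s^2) 0.2891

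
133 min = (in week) 0.01319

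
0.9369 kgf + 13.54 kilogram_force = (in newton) 142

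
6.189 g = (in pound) 0.01364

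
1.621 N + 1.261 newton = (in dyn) 2.882e+05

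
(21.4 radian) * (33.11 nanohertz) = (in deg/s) 4.06e-05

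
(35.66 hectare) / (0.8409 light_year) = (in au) 2.996e-22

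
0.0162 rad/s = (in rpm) 0.1547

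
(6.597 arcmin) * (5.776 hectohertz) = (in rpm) 10.58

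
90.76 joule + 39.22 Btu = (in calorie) 9912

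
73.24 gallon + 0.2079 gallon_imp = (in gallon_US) 73.49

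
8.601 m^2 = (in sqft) 92.58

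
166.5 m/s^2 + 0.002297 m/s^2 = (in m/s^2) 166.5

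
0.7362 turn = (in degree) 265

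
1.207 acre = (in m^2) 4885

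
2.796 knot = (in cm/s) 143.8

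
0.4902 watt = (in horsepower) 0.0006574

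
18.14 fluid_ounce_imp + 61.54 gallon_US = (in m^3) 0.2335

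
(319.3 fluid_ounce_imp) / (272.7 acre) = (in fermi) 8.221e+06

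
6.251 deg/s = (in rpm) 1.042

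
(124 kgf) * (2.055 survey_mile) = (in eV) 2.51e+25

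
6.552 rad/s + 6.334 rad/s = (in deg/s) 738.3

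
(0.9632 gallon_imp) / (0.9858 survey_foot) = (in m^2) 0.01457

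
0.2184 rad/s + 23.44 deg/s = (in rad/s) 0.6275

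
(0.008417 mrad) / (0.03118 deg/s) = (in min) 0.0002578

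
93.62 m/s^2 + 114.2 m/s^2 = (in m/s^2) 207.8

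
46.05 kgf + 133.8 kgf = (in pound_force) 396.5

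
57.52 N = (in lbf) 12.93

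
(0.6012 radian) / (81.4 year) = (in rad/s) 2.342e-10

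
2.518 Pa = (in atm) 2.485e-05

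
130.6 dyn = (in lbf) 0.0002936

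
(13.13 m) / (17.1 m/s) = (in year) 2.435e-08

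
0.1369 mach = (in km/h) 167.8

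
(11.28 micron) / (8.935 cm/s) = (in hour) 3.507e-08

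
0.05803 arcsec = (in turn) 4.478e-08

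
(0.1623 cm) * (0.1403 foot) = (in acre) 1.715e-08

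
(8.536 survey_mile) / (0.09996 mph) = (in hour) 85.39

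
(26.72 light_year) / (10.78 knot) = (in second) 4.558e+16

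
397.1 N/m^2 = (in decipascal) 3971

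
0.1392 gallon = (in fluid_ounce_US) 17.82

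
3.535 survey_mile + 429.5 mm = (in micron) 5.689e+09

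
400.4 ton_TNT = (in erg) 1.675e+19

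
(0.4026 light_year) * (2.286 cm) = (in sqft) 9.372e+14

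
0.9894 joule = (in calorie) 0.2365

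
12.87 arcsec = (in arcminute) 0.2145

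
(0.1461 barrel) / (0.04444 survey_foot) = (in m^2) 1.715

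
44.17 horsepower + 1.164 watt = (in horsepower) 44.17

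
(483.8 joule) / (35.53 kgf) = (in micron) 1.389e+06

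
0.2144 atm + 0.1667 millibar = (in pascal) 2.174e+04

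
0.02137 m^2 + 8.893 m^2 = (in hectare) 0.0008914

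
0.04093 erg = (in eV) 2.555e+10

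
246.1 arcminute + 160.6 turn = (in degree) 5.782e+04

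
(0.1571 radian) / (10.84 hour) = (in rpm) 3.844e-05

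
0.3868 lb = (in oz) 6.189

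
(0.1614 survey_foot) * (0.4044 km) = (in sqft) 214.1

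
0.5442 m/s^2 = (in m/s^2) 0.5442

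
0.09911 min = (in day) 6.883e-05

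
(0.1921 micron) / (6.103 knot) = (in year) 1.94e-15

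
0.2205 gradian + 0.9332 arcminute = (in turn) 0.0005945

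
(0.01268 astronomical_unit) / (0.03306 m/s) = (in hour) 1.594e+07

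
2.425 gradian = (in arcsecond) 7857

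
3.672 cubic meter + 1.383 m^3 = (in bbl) 31.79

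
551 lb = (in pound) 551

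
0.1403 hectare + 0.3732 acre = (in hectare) 0.2913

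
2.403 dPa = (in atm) 2.372e-06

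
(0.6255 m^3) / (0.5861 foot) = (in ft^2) 37.69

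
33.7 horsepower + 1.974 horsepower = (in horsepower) 35.67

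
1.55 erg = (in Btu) 1.469e-10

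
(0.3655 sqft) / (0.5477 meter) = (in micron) 6.2e+04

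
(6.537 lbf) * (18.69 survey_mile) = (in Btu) 829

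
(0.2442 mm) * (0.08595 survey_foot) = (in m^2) 6.397e-06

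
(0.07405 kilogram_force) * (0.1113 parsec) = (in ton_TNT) 5.961e+05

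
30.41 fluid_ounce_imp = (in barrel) 0.005435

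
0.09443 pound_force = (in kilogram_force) 0.04283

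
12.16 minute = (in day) 0.008444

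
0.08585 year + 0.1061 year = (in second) 6.053e+06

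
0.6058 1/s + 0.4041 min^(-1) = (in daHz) 0.06125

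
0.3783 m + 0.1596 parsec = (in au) 3.292e+04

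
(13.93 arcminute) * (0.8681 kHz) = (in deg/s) 201.5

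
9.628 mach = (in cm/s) 3.278e+05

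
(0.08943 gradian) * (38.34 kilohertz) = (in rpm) 514.3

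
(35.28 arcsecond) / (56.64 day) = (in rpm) 3.338e-10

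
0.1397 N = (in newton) 0.1397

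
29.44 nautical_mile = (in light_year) 5.763e-12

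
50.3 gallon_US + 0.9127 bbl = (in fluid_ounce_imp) 1.181e+04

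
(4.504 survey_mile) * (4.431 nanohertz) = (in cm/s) 0.003212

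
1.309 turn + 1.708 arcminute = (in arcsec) 1.697e+06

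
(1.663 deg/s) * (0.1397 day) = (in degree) 2.007e+04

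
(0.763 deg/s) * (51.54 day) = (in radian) 5.93e+04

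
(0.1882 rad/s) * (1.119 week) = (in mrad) 1.274e+08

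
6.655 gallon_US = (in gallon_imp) 5.541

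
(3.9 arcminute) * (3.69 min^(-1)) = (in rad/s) 6.977e-05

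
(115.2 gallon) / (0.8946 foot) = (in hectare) 0.0001599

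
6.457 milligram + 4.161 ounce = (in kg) 0.118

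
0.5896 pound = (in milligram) 2.674e+05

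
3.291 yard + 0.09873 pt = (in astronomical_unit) 2.012e-11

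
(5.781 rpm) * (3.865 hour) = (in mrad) 8.423e+06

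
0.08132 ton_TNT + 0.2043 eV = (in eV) 2.124e+27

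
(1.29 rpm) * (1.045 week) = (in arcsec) 1.761e+10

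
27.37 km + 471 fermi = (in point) 7.758e+07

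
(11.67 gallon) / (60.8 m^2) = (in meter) 0.0007266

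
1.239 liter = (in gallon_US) 0.3273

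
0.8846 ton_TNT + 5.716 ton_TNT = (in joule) 2.762e+10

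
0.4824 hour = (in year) 5.507e-05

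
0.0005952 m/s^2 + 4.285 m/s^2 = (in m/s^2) 4.286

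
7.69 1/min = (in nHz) 1.282e+08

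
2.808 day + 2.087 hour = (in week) 0.4136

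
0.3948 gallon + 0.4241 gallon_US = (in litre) 3.1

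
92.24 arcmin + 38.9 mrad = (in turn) 0.01046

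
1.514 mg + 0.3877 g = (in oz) 0.01373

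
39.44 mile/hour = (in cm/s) 1763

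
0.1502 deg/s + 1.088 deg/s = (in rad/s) 0.02161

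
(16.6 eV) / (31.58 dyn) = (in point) 2.387e-11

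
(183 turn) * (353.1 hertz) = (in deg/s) 2.326e+07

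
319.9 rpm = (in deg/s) 1919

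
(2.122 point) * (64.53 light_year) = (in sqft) 4.919e+15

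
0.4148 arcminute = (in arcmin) 0.4148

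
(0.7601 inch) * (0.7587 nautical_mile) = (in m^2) 27.13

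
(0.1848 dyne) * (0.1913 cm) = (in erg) 0.03535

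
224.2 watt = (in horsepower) 0.3007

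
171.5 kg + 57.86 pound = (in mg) 1.977e+08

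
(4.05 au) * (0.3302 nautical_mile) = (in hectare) 3.705e+10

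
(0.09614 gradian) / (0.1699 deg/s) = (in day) 5.894e-06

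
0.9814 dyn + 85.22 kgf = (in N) 835.7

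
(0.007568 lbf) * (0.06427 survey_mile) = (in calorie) 0.8322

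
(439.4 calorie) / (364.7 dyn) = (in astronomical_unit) 3.37e-06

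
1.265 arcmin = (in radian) 0.000368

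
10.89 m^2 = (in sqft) 117.2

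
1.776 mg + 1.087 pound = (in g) 493.1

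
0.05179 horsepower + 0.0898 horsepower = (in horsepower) 0.1416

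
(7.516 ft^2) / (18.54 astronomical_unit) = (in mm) 2.518e-10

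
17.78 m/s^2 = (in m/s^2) 17.78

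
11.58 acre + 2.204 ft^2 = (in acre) 11.58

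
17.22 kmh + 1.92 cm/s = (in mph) 10.74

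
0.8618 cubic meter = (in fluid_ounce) 2.914e+04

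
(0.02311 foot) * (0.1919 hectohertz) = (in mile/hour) 0.3024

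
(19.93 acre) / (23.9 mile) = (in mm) 2097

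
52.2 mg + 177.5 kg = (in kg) 177.5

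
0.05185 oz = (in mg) 1470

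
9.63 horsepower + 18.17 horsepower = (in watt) 2.073e+04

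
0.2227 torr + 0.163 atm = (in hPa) 165.5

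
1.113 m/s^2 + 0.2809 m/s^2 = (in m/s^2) 1.394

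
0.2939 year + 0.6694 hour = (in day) 107.3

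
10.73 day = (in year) 0.0294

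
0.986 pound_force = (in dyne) 4.386e+05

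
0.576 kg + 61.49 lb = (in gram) 2.847e+04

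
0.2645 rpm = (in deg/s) 1.587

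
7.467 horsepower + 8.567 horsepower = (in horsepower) 16.03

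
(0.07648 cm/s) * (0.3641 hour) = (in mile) 0.0006229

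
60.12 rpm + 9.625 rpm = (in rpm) 69.75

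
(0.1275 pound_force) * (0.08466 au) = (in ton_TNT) 1.717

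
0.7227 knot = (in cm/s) 37.18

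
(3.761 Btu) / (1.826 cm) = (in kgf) 2.216e+04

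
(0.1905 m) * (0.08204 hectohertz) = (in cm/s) 156.3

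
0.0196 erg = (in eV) 1.223e+10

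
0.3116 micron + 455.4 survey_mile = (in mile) 455.4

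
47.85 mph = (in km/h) 77.01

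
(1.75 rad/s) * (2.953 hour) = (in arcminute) 6.396e+07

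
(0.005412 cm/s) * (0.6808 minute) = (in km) 2.211e-06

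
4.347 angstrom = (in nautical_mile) 2.347e-13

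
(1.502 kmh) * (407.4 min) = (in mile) 6.337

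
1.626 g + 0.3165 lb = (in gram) 145.2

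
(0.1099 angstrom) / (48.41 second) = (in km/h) 8.173e-13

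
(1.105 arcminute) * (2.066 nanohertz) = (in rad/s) 6.641e-13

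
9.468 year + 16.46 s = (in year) 9.468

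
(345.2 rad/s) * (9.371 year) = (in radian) 1.02e+11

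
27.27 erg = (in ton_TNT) 6.518e-16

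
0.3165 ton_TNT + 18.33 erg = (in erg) 1.324e+16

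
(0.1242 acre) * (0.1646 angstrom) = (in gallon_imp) 1.82e-06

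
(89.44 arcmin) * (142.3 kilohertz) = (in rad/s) 3702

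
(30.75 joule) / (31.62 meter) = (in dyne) 9.725e+04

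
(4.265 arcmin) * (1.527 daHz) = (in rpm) 0.1809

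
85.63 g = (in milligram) 8.563e+04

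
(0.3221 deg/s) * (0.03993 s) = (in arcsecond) 46.3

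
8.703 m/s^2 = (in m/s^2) 8.703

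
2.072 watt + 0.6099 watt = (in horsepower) 0.003596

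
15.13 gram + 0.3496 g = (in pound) 0.03413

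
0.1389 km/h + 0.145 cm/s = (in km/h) 0.1441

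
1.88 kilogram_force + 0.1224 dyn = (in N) 18.44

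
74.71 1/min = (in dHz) 12.45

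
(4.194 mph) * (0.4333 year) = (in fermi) 2.562e+22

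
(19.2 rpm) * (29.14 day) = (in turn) 8.057e+05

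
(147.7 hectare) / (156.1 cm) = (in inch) 3.725e+07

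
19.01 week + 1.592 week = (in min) 2.077e+05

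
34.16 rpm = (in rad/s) 3.577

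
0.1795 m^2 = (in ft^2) 1.932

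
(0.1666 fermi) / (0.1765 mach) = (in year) 8.79e-26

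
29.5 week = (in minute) 2.974e+05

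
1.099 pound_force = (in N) 4.889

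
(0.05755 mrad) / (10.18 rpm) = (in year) 1.712e-12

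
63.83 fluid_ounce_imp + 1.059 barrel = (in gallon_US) 44.96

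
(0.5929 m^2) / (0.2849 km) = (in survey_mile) 1.293e-06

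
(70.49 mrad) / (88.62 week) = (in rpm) 1.256e-08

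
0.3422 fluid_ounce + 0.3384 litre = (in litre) 0.3485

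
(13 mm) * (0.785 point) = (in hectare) 3.6e-10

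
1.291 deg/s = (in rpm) 0.2152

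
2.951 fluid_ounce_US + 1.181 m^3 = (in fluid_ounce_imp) 4.157e+04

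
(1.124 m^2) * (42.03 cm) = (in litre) 472.4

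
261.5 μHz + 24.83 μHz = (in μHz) 286.3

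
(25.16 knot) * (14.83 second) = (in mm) 1.92e+05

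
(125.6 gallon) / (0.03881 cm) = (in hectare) 0.1225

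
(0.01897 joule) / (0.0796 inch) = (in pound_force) 2.109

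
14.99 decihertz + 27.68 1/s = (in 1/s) 29.18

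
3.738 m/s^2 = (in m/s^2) 3.738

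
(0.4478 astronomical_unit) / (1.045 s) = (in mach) 1.883e+08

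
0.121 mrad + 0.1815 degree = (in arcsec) 678.4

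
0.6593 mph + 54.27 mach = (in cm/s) 1.848e+06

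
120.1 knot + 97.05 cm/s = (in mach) 0.1843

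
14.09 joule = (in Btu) 0.01335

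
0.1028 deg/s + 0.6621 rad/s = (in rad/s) 0.6639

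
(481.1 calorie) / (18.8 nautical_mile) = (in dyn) 5781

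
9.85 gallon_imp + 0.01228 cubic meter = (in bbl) 0.3589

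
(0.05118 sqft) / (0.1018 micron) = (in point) 1.324e+08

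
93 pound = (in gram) 4.218e+04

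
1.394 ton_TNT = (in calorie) 1.394e+09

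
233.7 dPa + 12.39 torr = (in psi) 0.243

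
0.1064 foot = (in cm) 3.243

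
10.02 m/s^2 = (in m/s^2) 10.02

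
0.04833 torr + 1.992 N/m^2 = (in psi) 0.001223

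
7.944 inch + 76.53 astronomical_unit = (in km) 1.145e+10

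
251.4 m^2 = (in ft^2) 2706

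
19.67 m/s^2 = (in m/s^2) 19.67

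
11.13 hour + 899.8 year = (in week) 4.692e+04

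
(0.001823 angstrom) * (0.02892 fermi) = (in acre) 1.303e-33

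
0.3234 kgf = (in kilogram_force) 0.3234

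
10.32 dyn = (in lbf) 2.32e-05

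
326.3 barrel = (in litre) 5.188e+04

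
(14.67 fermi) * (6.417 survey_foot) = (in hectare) 2.869e-18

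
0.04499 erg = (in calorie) 1.075e-09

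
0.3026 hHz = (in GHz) 3.026e-08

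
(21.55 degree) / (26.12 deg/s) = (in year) 2.616e-08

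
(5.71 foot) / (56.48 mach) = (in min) 1.508e-06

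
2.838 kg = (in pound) 6.257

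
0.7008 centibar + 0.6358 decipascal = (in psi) 0.1017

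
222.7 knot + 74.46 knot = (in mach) 0.449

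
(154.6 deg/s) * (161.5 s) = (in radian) 435.8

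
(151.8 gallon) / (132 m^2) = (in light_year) 4.601e-19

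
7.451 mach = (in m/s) 2537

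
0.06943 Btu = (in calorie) 17.51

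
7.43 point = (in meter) 0.002621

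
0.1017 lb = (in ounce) 1.627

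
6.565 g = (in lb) 0.01447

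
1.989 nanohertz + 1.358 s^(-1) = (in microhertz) 1.358e+06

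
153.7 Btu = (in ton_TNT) 3.876e-05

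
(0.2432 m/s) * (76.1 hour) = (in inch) 2.623e+06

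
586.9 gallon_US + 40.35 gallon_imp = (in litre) 2405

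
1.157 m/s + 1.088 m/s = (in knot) 4.364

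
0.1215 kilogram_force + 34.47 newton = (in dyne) 3.566e+06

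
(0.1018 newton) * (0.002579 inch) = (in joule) 6.669e-06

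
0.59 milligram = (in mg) 0.59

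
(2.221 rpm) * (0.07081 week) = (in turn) 1585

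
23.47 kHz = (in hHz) 234.7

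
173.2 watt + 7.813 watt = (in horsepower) 0.2427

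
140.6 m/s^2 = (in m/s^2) 140.6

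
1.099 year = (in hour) 9627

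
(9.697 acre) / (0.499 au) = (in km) 5.257e-10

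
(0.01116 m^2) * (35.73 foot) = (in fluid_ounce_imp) 4278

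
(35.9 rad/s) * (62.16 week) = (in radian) 1.35e+09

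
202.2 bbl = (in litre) 3.215e+04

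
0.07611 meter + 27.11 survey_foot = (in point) 2.364e+04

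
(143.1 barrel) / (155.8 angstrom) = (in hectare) 1.46e+05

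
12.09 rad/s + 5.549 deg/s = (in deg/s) 698.3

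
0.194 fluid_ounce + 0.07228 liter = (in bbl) 0.0004907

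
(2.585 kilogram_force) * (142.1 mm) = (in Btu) 0.003414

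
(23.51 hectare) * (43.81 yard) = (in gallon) 2.488e+09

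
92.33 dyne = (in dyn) 92.33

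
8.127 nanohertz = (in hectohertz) 8.127e-11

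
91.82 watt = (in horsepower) 0.1231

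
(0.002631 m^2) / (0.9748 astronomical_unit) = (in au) 1.206e-25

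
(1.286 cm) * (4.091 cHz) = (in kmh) 0.001894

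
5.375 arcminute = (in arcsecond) 322.5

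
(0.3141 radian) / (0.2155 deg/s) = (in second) 83.51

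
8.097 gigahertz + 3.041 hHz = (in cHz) 8.097e+11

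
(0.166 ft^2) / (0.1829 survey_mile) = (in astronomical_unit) 3.502e-16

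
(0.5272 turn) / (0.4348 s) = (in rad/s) 7.618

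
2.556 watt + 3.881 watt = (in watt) 6.437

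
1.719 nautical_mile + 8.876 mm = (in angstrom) 3.184e+13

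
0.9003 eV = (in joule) 1.442e-19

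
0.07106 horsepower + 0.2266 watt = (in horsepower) 0.07136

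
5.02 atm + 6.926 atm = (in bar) 12.1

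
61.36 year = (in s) 1.935e+09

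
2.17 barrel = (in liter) 345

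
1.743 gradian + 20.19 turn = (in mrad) 1.269e+05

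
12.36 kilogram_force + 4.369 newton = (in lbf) 28.23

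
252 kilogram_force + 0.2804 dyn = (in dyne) 2.471e+08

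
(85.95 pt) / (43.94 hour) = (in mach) 5.629e-10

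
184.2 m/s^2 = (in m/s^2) 184.2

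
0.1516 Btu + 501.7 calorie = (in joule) 2259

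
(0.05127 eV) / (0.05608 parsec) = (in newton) 4.747e-36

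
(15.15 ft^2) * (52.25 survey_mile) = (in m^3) 1.184e+05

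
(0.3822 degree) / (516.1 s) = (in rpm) 0.0001234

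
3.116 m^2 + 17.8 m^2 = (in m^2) 20.92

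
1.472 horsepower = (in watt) 1098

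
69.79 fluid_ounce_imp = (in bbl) 0.01247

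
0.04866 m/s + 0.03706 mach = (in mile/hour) 28.34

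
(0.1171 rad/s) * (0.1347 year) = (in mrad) 4.974e+08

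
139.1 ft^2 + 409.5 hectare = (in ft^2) 4.408e+07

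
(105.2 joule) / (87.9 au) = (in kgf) 8.158e-13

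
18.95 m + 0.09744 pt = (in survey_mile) 0.01177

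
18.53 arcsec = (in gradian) 0.005719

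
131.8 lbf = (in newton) 586.3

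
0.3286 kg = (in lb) 0.7244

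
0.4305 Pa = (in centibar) 0.0004305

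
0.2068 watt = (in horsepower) 0.0002773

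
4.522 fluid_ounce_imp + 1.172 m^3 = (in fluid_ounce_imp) 4.125e+04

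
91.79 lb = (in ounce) 1469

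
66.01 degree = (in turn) 0.1834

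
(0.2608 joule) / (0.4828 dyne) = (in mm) 5.402e+07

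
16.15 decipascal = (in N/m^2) 1.615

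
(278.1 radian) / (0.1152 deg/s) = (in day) 1.601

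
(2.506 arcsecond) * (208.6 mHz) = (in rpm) 2.42e-05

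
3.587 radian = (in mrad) 3587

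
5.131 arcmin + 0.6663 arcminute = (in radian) 0.001686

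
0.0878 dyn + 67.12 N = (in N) 67.12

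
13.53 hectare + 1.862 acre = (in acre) 35.3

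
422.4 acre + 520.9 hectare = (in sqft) 7.447e+07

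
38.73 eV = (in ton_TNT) 1.483e-27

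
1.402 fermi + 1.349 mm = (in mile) 8.382e-07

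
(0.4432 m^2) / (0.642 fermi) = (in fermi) 6.903e+29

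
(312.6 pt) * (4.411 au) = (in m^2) 7.277e+10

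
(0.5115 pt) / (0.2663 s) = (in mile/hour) 0.001516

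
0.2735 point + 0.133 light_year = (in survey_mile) 7.819e+11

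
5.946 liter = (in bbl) 0.0374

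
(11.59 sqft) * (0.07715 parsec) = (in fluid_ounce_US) 8.668e+19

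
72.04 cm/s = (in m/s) 0.7204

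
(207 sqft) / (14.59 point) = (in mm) 3.736e+06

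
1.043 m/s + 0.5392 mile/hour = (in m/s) 1.284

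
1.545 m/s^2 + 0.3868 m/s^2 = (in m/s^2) 1.932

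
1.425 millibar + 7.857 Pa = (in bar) 0.001504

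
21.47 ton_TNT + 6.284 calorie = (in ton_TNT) 21.47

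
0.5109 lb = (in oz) 8.174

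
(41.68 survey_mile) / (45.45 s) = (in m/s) 1476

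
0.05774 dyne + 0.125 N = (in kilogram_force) 0.01275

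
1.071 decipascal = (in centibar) 0.0001071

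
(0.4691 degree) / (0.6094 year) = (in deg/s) 2.441e-08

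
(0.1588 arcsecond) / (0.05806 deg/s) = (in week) 1.256e-09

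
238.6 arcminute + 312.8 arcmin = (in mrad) 160.4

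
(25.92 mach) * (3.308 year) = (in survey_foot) 3.021e+12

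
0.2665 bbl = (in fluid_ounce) 1433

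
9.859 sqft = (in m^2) 0.9159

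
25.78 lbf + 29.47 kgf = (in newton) 403.7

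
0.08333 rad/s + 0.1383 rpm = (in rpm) 0.934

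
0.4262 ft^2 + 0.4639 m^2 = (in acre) 0.0001244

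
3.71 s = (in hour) 0.001031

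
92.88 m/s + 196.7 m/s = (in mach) 0.8505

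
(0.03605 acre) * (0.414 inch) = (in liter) 1534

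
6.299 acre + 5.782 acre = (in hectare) 4.889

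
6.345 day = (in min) 9137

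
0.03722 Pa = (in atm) 3.673e-07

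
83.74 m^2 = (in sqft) 901.4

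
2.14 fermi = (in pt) 6.066e-12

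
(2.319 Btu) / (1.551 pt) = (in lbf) 1.005e+06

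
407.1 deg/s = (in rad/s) 7.105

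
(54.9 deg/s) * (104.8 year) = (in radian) 3.167e+09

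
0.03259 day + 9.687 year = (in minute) 5.092e+06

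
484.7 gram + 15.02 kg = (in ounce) 546.9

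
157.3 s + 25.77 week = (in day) 180.4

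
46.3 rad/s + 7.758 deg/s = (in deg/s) 2661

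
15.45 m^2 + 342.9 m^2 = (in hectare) 0.03583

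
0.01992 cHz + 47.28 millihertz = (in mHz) 47.48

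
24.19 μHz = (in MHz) 2.419e-11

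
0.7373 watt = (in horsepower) 0.0009887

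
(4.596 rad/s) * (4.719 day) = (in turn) 2.982e+05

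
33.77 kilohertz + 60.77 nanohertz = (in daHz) 3377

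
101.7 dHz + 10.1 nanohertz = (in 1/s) 10.17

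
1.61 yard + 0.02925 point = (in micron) 1.472e+06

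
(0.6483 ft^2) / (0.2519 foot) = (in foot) 2.574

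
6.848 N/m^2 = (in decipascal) 68.48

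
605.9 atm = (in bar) 613.9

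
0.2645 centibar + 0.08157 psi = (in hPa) 8.269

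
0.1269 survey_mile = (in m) 204.2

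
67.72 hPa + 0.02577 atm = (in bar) 0.09383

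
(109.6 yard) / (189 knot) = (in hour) 0.0002863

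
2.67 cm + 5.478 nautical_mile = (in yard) 1.11e+04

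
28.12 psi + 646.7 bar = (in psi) 9408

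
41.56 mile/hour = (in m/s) 18.58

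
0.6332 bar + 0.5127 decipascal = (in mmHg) 474.9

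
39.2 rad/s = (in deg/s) 2246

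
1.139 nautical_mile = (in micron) 2.109e+09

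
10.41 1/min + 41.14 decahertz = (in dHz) 4116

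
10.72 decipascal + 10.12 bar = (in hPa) 1.012e+04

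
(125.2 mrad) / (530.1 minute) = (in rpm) 3.759e-05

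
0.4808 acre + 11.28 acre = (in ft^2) 5.123e+05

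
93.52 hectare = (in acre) 231.1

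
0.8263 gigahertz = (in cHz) 8.263e+10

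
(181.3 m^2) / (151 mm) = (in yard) 1313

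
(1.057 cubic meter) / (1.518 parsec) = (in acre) 5.576e-21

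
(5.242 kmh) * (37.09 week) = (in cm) 3.266e+09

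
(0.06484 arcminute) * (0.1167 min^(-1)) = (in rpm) 3.503e-07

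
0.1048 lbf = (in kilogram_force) 0.04754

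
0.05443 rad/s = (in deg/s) 3.119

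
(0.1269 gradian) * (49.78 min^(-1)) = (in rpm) 0.01579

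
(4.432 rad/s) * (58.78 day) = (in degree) 1.29e+09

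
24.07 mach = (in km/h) 2.951e+04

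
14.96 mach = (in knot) 9902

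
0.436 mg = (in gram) 0.000436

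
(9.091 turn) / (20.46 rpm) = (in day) 0.0003086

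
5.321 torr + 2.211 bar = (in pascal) 2.218e+05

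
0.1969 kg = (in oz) 6.945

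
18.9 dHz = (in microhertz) 1.89e+06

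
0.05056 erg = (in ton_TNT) 1.208e-18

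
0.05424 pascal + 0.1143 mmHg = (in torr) 0.1147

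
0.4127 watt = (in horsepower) 0.0005534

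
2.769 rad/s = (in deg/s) 158.7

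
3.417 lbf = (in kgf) 1.55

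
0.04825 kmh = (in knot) 0.02605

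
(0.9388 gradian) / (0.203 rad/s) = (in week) 1.201e-07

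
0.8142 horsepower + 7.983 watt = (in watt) 615.1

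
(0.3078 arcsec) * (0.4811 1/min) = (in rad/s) 1.197e-08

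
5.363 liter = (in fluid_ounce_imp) 188.8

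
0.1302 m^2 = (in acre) 3.217e-05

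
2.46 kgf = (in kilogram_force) 2.46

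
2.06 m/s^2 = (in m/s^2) 2.06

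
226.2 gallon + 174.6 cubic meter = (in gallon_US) 4.635e+04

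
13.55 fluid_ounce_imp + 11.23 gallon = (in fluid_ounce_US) 1450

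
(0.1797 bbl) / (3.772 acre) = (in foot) 6.141e-06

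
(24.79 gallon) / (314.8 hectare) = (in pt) 8.45e-05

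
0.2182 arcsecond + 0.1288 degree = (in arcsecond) 463.9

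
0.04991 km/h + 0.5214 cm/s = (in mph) 0.04268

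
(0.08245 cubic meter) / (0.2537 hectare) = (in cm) 0.00325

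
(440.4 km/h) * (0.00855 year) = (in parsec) 1.069e-09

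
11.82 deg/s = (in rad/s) 0.2063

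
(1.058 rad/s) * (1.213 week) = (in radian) 7.762e+05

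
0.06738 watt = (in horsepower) 9.036e-05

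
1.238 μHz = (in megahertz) 1.238e-12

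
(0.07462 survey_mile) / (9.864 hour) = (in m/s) 0.003382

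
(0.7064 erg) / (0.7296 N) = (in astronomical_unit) 6.472e-19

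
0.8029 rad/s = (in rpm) 7.667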